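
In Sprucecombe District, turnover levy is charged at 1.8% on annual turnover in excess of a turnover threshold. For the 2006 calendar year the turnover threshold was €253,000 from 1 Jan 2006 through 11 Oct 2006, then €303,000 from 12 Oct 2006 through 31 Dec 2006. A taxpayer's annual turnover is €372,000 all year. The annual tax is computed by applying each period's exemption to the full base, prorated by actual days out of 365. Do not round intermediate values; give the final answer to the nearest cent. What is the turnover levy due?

1 Jan – 11 Oct 2006: 284 days, exemption €253,000 → (€372,000 − €253,000) × 1.8% × 284/365 = €1,666.6521
12 Oct – 31 Dec 2006: 81 days, exemption €303,000 → (€372,000 − €303,000) × 1.8% × 81/365 = €275.6219
Total = €1,942.2740

€1,942.27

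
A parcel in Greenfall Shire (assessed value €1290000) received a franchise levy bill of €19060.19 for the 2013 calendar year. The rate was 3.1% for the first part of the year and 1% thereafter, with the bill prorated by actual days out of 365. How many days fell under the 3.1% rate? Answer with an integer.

83 days

Let d = days at the first rate; then 365 − d days at the second rate.
€1290000 × [3.1%·d + 1%·(365−d)] / 365 = €19060.19
Solving gives d = 83, so the new rate took effect on 25 Mar 2013.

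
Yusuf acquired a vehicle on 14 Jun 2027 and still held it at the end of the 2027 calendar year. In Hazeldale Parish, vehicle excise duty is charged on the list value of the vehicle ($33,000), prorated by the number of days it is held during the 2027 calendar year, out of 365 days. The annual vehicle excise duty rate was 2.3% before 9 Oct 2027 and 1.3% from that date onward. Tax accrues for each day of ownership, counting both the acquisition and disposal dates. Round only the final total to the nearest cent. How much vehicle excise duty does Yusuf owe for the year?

14 Jun – 8 Oct 2027: 117 days at 2.3% → $33,000 × 2.3% × 117/365 = $243.2959
9 Oct – 31 Dec 2027: 84 days at 1.3% → $33,000 × 1.3% × 84/365 = $98.7288
Total = $342.0247

$342.02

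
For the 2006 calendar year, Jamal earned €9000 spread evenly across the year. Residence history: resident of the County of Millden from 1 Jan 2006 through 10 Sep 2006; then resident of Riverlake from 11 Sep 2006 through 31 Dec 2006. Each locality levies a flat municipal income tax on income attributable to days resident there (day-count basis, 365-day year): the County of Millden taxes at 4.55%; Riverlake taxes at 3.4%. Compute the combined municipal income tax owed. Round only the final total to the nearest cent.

€377.74

The County of Millden, 1 Jan – 10 Sep 2006: 253 days → €9000 × 4.55% × 253/365 = €283.8452
Riverlake, 11 Sep – 31 Dec 2006: 112 days → €9000 × 3.4% × 112/365 = €93.8959
Total = €377.7411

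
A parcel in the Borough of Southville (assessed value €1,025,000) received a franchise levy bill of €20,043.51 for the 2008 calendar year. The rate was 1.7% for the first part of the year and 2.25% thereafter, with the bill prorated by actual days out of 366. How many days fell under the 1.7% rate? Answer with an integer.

196 days

Let d = days at the first rate; then 366 − d days at the second rate.
€1,025,000 × [1.7%·d + 2.25%·(366−d)] / 366 = €20,043.51
Solving gives d = 196, so the new rate took effect on 15 Jul 2008.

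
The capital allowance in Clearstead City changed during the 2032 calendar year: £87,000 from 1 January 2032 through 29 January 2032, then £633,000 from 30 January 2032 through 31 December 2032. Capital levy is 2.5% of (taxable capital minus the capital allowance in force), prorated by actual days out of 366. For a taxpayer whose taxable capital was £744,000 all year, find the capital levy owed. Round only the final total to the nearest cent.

£3,856.56

1 January – 29 January 2032: 29 days, exemption £87,000 → (£744,000 − £87,000) × 2.5% × 29/366 = £1,301.4344
30 January – 31 December 2032: 337 days, exemption £633,000 → (£744,000 − £633,000) × 2.5% × 337/366 = £2,555.1230
Total = £3,856.5574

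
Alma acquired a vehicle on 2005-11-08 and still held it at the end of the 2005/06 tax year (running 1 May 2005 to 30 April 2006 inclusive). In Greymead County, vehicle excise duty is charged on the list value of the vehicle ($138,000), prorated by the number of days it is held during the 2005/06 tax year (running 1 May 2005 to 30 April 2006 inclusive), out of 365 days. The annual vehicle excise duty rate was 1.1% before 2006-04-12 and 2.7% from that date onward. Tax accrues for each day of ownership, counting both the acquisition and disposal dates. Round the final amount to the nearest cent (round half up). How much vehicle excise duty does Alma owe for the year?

2005-11-08 to 2006-04-11: 155 days at 1.1% → $138,000 × 1.1% × 155/365 = $644.6301
2006-04-12 to 2006-04-30: 19 days at 2.7% → $138,000 × 2.7% × 19/365 = $193.9562
Total = $838.5863

$838.59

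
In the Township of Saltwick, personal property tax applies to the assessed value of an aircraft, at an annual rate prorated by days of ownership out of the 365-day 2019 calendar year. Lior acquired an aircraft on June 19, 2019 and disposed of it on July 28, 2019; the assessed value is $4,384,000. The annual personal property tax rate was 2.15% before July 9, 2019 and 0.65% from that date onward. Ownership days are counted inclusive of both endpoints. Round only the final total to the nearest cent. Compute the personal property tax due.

June 19 – July 8, 2019: 20 days at 2.15% → $4,384,000 × 2.15% × 20/365 = $5,164.7123
July 9 – July 28, 2019: 20 days at 0.65% → $4,384,000 × 0.65% × 20/365 = $1,561.4247
Total = $6,726.1370

$6,726.14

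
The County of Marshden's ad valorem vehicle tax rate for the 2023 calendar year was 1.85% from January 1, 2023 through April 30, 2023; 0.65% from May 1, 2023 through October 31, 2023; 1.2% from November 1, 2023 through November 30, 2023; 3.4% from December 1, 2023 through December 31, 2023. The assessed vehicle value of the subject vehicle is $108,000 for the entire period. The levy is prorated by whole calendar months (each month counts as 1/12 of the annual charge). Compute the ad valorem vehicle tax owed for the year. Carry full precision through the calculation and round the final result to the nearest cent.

January 1 – April 30, 2023: 4 months at 1.85% → $108,000 × 1.85% × 4/12 = $666.0000
May 1 – October 31, 2023: 6 months at 0.65% → $108,000 × 0.65% × 6/12 = $351.0000
November 1 – November 30, 2023: 1 month at 1.2% → $108,000 × 1.2% × 1/12 = $108.0000
December 1 – December 31, 2023: 1 month at 3.4% → $108,000 × 3.4% × 1/12 = $306.0000
Total = $1,431.0000

$1,431.00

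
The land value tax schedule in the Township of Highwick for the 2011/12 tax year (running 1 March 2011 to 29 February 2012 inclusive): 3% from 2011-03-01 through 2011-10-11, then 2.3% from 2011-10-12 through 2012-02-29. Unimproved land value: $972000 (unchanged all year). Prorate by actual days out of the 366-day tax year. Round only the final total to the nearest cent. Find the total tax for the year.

$26538.79

2011-03-01 to 2011-10-11: 225 days at 3% → $972000 × 3% × 225/366 = $17926.2295
2011-10-12 to 2012-02-29: 141 days at 2.3% → $972000 × 2.3% × 141/366 = $8612.5574
Total = $26538.7869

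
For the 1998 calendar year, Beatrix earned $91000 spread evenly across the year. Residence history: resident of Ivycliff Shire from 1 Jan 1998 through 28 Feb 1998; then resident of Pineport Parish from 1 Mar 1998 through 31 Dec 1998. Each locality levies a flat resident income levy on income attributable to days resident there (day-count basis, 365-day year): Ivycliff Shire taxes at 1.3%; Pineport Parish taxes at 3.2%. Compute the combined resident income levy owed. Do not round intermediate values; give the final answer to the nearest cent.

Ivycliff Shire, 1 Jan – 28 Feb 1998: 59 days → $91000 × 1.3% × 59/365 = $191.2247
Pineport Parish, 1 Mar – 31 Dec 1998: 306 days → $91000 × 3.2% × 306/365 = $2441.2932
Total = $2632.5178

$2632.52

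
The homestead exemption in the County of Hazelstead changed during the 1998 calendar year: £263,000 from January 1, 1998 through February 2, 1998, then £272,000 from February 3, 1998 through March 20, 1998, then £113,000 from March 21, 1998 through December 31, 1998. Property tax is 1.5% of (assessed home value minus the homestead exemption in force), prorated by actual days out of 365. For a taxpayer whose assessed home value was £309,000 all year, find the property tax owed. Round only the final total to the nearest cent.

£2,436.00

January 1 – February 2, 1998: 33 days, exemption £263,000 → (£309,000 − £263,000) × 1.5% × 33/365 = £62.3836
February 3 – March 20, 1998: 46 days, exemption £272,000 → (£309,000 − £272,000) × 1.5% × 46/365 = £69.9452
March 21 – December 31, 1998: 286 days, exemption £113,000 → (£309,000 − £113,000) × 1.5% × 286/365 = £2,303.6712
Total = £2,436.0000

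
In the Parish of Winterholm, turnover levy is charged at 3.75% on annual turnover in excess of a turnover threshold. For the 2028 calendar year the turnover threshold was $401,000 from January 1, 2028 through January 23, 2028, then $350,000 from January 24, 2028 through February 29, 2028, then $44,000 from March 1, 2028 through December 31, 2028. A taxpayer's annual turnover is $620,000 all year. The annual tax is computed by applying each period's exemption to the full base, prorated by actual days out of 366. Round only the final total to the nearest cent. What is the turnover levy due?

$19,598.67

January 1 – January 23, 2028: 23 days, exemption $401,000 → ($620,000 − $401,000) × 3.75% × 23/366 = $516.0861
January 24 – February 29, 2028: 37 days, exemption $350,000 → ($620,000 − $350,000) × 3.75% × 37/366 = $1,023.5656
March 1 – December 31, 2028: 306 days, exemption $44,000 → ($620,000 − $44,000) × 3.75% × 306/366 = $18,059.0164
Total = $19,598.6680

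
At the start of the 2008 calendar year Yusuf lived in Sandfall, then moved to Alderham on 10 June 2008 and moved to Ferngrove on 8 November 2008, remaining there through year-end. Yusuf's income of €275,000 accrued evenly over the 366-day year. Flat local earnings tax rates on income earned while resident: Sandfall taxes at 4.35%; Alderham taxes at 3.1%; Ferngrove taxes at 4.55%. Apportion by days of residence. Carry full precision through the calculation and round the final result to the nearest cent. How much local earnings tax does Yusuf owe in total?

€10,625.44

Sandfall, 1 January – 9 June 2008: 161 days → €275,000 × 4.35% × 161/366 = €5,262.1926
Alderham, 10 June – 7 November 2008: 151 days → €275,000 × 3.1% × 151/366 = €3,517.1448
Ferngrove, 8 November – 31 December 2008: 54 days → €275,000 × 4.55% × 54/366 = €1,846.1066
Total = €10,625.4440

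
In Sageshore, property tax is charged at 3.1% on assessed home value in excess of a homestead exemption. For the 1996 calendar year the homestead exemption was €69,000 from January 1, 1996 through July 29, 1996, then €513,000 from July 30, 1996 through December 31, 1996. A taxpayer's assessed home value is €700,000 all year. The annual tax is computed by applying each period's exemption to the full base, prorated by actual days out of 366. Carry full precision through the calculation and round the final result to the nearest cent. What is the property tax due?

€13,731.98

January 1 – July 29, 1996: 211 days, exemption €69,000 → (€700,000 − €69,000) × 3.1% × 211/366 = €11,276.9699
July 30 – December 31, 1996: 155 days, exemption €513,000 → (€700,000 − €513,000) × 3.1% × 155/366 = €2,455.0137
Total = €13,731.9836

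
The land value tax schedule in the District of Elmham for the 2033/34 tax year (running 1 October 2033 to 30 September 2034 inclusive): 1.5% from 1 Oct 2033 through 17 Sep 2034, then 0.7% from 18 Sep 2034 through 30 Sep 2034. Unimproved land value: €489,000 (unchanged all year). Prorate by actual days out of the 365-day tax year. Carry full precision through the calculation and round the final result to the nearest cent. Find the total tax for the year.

1 Oct 2033 – 17 Sep 2034: 352 days at 1.5% → €489,000 × 1.5% × 352/365 = €7,073.7534
18 Sep – 30 Sep 2034: 13 days at 0.7% → €489,000 × 0.7% × 13/365 = €121.9151
Total = €7,195.6685

€7,195.67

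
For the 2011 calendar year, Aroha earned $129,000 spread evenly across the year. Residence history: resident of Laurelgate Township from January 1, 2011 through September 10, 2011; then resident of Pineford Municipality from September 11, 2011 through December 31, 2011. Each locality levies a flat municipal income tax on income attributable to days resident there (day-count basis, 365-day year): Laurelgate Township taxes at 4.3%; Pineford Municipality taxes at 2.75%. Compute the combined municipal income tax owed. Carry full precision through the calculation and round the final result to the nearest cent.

$4,933.45

Laurelgate Township, January 1 – September 10, 2011: 253 days → $129,000 × 4.3% × 253/365 = $3,844.9068
Pineford Municipality, September 11 – December 31, 2011: 112 days → $129,000 × 2.75% × 112/365 = $1,088.5479
Total = $4,933.4548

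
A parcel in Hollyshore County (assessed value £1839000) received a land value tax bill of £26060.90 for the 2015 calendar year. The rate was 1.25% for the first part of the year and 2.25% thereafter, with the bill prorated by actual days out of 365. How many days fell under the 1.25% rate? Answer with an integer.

304 days

Let d = days at the first rate; then 365 − d days at the second rate.
£1839000 × [1.25%·d + 2.25%·(365−d)] / 365 = £26060.90
Solving gives d = 304, so the new rate took effect on 1 Nov 2015.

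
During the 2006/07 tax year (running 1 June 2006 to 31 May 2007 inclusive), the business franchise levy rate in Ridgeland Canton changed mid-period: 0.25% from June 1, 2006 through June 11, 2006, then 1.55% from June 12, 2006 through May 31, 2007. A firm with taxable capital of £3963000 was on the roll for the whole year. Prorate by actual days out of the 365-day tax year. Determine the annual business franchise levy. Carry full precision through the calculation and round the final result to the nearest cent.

£59873.87

June 1 – June 11, 2006: 11 days at 0.25% → £3963000 × 0.25% × 11/365 = £298.5822
June 12, 2006 – May 31, 2007: 354 days at 1.55% → £3963000 × 1.55% × 354/365 = £59575.2904
Total = £59873.8726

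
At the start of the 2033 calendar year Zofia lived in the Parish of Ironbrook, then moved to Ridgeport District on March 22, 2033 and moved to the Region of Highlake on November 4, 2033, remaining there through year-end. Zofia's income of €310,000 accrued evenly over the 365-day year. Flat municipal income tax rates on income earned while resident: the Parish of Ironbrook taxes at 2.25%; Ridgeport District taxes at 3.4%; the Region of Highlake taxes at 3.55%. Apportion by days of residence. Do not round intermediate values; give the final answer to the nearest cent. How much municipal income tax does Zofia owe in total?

€9,832.52

The Parish of Ironbrook, January 1 – March 21, 2033: 80 days → €310,000 × 2.25% × 80/365 = €1,528.7671
Ridgeport District, March 22 – November 3, 2033: 227 days → €310,000 × 3.4% × 227/365 = €6,555.0137
The Region of Highlake, November 4 – December 31, 2033: 58 days → €310,000 × 3.55% × 58/365 = €1,748.7397
Total = €9,832.5205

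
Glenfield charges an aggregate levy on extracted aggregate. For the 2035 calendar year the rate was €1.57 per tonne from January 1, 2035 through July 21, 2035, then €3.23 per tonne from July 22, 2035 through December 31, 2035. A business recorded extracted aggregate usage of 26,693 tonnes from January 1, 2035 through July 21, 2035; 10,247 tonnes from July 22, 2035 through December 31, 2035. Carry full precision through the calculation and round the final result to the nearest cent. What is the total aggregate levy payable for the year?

€75,005.82

January 1 – July 21, 2035: 26,693 tonnes at €1.57/tonne → €41,908.01
July 22 – December 31, 2035: 10,247 tonnes at €3.23/tonne → €33,097.81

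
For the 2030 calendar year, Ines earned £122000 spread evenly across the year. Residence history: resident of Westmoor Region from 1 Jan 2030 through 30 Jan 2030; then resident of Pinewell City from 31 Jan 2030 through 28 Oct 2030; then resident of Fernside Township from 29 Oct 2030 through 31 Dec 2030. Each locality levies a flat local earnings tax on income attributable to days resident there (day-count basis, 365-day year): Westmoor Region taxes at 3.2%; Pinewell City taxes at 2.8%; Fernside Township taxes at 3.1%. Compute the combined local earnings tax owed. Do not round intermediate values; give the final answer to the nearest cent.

£3520.28

Westmoor Region, 1 Jan – 30 Jan 2030: 30 days → £122000 × 3.2% × 30/365 = £320.8767
Pinewell City, 31 Jan – 28 Oct 2030: 271 days → £122000 × 2.8% × 271/365 = £2536.2630
Fernside Township, 29 Oct – 31 Dec 2030: 64 days → £122000 × 3.1% × 64/365 = £663.1452
Total = £3520.2849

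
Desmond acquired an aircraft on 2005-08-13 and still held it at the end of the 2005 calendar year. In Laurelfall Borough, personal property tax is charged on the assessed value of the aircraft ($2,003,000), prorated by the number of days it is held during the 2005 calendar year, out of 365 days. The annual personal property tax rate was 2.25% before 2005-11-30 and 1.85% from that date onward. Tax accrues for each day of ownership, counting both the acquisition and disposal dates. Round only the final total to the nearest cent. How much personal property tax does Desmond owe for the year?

$16,707.22

2005-08-13 to 2005-11-29: 109 days at 2.25% → $2,003,000 × 2.25% × 109/365 = $13,458.5137
2005-11-30 to 2005-12-31: 32 days at 1.85% → $2,003,000 × 1.85% × 32/365 = $3,248.7014
Total = $16,707.2151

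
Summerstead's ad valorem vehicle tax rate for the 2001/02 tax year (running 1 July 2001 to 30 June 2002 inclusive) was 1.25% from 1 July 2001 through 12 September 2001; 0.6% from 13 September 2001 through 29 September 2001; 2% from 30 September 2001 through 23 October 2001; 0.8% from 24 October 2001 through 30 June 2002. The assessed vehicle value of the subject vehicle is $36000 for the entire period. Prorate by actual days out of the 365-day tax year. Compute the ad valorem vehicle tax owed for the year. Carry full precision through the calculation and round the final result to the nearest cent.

$345.90

1 July – 12 September 2001: 74 days at 1.25% → $36000 × 1.25% × 74/365 = $91.2329
13 September – 29 September 2001: 17 days at 0.6% → $36000 × 0.6% × 17/365 = $10.0603
30 September – 23 October 2001: 24 days at 2% → $36000 × 2% × 24/365 = $47.3425
24 October 2001 – 30 June 2002: 250 days at 0.8% → $36000 × 0.8% × 250/365 = $197.2603
Total = $345.8959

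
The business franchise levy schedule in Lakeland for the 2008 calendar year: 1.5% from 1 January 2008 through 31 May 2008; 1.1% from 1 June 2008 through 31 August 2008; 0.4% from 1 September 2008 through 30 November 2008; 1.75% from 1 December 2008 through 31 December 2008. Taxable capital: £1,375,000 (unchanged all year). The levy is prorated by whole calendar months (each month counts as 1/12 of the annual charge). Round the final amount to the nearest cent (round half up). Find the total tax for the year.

1 January – 31 May 2008: 5 months at 1.5% → £1,375,000 × 1.5% × 5/12 = £8,593.7500
1 June – 31 August 2008: 3 months at 1.1% → £1,375,000 × 1.1% × 3/12 = £3,781.2500
1 September – 30 November 2008: 3 months at 0.4% → £1,375,000 × 0.4% × 3/12 = £1,375.0000
1 December – 31 December 2008: 1 month at 1.75% → £1,375,000 × 1.75% × 1/12 = £2,005.2083
Total = £15,755.2083

£15,755.21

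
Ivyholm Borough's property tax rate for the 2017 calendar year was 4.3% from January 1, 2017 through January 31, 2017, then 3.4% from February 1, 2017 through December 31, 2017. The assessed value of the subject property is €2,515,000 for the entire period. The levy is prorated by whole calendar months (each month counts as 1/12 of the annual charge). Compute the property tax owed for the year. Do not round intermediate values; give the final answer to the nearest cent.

January 1 – January 31, 2017: 1 month at 4.3% → €2,515,000 × 4.3% × 1/12 = €9,012.0833
February 1 – December 31, 2017: 11 months at 3.4% → €2,515,000 × 3.4% × 11/12 = €78,384.1667
Total = €87,396.2500

€87,396.25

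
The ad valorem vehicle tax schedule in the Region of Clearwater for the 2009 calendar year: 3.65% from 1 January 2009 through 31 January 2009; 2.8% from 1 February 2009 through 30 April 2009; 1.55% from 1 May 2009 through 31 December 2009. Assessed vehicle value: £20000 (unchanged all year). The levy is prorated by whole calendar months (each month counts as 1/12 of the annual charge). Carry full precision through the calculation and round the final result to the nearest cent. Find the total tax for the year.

£407.50

1 January – 31 January 2009: 1 month at 3.65% → £20000 × 3.65% × 1/12 = £60.8333
1 February – 30 April 2009: 3 months at 2.8% → £20000 × 2.8% × 3/12 = £140.0000
1 May – 31 December 2009: 8 months at 1.55% → £20000 × 1.55% × 8/12 = £206.6667
Total = £407.5000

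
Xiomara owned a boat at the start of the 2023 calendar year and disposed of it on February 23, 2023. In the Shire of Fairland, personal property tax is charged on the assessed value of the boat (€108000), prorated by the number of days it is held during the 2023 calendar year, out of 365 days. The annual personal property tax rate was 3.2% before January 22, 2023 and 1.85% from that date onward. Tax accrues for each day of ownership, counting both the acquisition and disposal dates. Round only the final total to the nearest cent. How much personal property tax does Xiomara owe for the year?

January 1 – January 21, 2023: 21 days at 3.2% → €108000 × 3.2% × 21/365 = €198.8384
January 22 – February 23, 2023: 33 days at 1.85% → €108000 × 1.85% × 33/365 = €180.6411
Total = €379.4795

€379.48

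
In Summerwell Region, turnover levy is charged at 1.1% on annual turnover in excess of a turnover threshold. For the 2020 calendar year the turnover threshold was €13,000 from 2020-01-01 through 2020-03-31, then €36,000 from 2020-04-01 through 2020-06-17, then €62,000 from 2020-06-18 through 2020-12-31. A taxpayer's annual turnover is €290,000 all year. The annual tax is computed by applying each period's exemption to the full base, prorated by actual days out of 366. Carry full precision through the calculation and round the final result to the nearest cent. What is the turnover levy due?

2020-01-01 to 2020-03-31: 91 days, exemption €13,000 → (€290,000 − €13,000) × 1.1% × 91/366 = €757.5874
2020-04-01 to 2020-06-17: 78 days, exemption €36,000 → (€290,000 − €36,000) × 1.1% × 78/366 = €595.4426
2020-06-18 to 2020-12-31: 197 days, exemption €62,000 → (€290,000 − €62,000) × 1.1% × 197/366 = €1,349.9344
Total = €2,702.9645

€2,702.96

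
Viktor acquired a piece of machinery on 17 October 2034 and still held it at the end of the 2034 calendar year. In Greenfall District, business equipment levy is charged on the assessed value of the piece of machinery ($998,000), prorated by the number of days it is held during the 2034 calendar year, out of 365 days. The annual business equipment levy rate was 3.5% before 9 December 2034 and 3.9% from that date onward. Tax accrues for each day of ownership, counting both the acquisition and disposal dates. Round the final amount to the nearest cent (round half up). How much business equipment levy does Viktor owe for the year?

$7,524.65

17 October – 8 December 2034: 53 days at 3.5% → $998,000 × 3.5% × 53/365 = $5,072.0274
9 December – 31 December 2034: 23 days at 3.9% → $998,000 × 3.9% × 23/365 = $2,452.6192
Total = $7,524.6466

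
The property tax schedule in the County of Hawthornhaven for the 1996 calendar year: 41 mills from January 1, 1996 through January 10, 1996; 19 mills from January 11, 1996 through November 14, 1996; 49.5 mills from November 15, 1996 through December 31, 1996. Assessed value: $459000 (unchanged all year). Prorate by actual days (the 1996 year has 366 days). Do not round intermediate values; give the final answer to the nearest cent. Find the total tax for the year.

$10794.65

January 1 – January 10, 1996: 10 days at 41 mills → $459000 × 4.1% × 10/366 = $514.1803
January 11 – November 14, 1996: 309 days at 19 mills → $459000 × 1.9% × 309/366 = $7362.8115
November 15 – December 31, 1996: 47 days at 49.5 mills → $459000 × 4.95% × 47/366 = $2917.6598
Total = $10794.6516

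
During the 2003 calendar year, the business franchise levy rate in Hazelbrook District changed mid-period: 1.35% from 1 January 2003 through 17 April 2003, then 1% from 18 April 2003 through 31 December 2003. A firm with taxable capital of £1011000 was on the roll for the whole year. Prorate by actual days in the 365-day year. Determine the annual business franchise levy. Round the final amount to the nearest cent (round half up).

1 January – 17 April 2003: 107 days at 1.35% → £1011000 × 1.35% × 107/365 = £4001.0671
18 April – 31 December 2003: 258 days at 1% → £1011000 × 1% × 258/365 = £7146.2466
Total = £11147.3137

£11147.31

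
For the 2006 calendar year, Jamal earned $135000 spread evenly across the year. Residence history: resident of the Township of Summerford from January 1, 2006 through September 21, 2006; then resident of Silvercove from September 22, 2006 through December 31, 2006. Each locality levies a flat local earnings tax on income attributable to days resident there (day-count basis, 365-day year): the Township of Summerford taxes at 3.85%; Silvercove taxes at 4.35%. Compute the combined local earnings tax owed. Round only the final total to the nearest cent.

The Township of Summerford, January 1 – September 21, 2006: 264 days → $135000 × 3.85% × 264/365 = $3759.2877
Silvercove, September 22 – December 31, 2006: 101 days → $135000 × 4.35% × 101/365 = $1624.9932
Total = $5384.2808

$5384.28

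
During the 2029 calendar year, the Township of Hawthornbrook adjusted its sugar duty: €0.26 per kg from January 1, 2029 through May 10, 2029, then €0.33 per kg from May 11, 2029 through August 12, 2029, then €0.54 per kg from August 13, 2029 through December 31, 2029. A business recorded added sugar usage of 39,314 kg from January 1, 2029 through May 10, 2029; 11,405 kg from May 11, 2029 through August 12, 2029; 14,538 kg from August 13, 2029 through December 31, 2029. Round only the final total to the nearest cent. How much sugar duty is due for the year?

January 1 – May 10, 2029: 39,314 kg at €0.26/kg → €10,221.64
May 11 – August 12, 2029: 11,405 kg at €0.33/kg → €3,763.65
August 13 – December 31, 2029: 14,538 kg at €0.54/kg → €7,850.52

€21,835.81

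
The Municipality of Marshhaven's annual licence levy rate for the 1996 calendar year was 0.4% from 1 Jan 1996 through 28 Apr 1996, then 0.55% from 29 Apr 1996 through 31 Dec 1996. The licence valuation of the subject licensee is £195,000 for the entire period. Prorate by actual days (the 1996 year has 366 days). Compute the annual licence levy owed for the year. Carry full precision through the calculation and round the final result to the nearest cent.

1 Jan – 28 Apr 1996: 119 days at 0.4% → £195,000 × 0.4% × 119/366 = £253.6066
29 Apr – 31 Dec 1996: 247 days at 0.55% → £195,000 × 0.55% × 247/366 = £723.7910
Total = £977.3975

£977.40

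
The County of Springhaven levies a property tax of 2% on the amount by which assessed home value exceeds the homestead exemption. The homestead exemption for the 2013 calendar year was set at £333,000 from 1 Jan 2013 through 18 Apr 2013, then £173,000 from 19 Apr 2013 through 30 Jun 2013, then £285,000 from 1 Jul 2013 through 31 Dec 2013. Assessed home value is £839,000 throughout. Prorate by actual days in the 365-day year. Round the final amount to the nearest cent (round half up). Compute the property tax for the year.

1 Jan – 18 Apr 2013: 108 days, exemption £333,000 → (£839,000 − £333,000) × 2% × 108/365 = £2,994.4110
19 Apr – 30 Jun 2013: 73 days, exemption £173,000 → (£839,000 − £173,000) × 2% × 73/365 = £2,664.0000
1 Jul – 31 Dec 2013: 184 days, exemption £285,000 → (£839,000 − £285,000) × 2% × 184/365 = £5,585.5342
Total = £11,243.9452

£11,243.95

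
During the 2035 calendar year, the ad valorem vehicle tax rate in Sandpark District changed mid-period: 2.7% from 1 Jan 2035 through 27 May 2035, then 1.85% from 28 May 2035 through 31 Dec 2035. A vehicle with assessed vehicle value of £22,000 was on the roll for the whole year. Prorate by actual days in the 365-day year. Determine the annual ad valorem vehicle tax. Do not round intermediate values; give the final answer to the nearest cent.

£482.31

1 Jan – 27 May 2035: 147 days at 2.7% → £22,000 × 2.7% × 147/365 = £239.2274
28 May – 31 Dec 2035: 218 days at 1.85% → £22,000 × 1.85% × 218/365 = £243.0849
Total = £482.3123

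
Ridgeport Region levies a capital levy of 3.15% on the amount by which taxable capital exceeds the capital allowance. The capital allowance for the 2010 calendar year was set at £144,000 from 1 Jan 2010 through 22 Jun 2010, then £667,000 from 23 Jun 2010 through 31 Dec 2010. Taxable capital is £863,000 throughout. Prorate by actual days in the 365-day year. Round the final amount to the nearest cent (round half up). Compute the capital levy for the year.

£13,982.46

1 Jan – 22 Jun 2010: 173 days, exemption £144,000 → (£863,000 − £144,000) × 3.15% × 173/365 = £10,734.7685
23 Jun – 31 Dec 2010: 192 days, exemption £667,000 → (£863,000 − £667,000) × 3.15% × 192/365 = £3,247.6932
Total = £13,982.4616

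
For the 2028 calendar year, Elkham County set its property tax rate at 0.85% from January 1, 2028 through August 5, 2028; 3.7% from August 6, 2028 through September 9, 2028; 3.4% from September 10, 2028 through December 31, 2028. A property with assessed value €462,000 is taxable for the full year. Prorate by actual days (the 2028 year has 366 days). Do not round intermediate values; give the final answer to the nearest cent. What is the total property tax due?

January 1 – August 5, 2028: 218 days at 0.85% → €462,000 × 0.85% × 218/366 = €2,339.0328
August 6 – September 9, 2028: 35 days at 3.7% → €462,000 × 3.7% × 35/366 = €1,634.6721
September 10 – December 31, 2028: 113 days at 3.4% → €462,000 × 3.4% × 113/366 = €4,849.7377
Total = €8,823.4426

€8,823.44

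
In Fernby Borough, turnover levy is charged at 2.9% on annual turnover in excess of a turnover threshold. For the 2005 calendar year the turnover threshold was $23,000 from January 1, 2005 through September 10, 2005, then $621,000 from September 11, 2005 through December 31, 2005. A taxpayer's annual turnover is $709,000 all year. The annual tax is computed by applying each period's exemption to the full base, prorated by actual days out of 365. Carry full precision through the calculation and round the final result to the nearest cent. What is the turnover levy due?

$14,572.62

January 1 – September 10, 2005: 253 days, exemption $23,000 → ($709,000 − $23,000) × 2.9% × 253/365 = $13,789.5397
September 11 – December 31, 2005: 112 days, exemption $621,000 → ($709,000 − $621,000) × 2.9% × 112/365 = $783.0795
Total = $14,572.6192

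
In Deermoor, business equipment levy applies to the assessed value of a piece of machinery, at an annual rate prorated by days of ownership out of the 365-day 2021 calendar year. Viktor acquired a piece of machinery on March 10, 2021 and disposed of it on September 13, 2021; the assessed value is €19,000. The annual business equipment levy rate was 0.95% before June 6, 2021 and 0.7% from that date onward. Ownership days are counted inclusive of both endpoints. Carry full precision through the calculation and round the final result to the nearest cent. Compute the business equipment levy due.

€79.96

March 10 – June 5, 2021: 88 days at 0.95% → €19,000 × 0.95% × 88/365 = €43.5178
June 6 – September 13, 2021: 100 days at 0.7% → €19,000 × 0.7% × 100/365 = €36.4384
Total = €79.9562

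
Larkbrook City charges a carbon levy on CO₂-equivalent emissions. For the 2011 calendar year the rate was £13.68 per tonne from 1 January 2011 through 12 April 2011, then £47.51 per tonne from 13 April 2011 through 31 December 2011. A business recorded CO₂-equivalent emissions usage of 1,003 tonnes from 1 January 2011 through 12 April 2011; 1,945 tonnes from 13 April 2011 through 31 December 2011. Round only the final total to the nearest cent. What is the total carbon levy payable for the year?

1 January – 12 April 2011: 1,003 tonnes at £13.68/tonne → £13721.04
13 April – 31 December 2011: 1,945 tonnes at £47.51/tonne → £92406.95

£106127.99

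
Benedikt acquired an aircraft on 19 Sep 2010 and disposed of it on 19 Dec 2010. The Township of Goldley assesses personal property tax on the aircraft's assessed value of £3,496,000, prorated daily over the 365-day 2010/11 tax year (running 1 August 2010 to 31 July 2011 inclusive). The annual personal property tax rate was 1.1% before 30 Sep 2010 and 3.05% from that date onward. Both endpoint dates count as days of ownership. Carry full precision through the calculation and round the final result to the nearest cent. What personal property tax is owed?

19 Sep – 29 Sep 2010: 11 days at 1.1% → £3,496,000 × 1.1% × 11/365 = £1,158.9479
30 Sep – 19 Dec 2010: 81 days at 3.05% → £3,496,000 × 3.05% × 81/365 = £23,662.6521
Total = £24,821.6000

£24,821.60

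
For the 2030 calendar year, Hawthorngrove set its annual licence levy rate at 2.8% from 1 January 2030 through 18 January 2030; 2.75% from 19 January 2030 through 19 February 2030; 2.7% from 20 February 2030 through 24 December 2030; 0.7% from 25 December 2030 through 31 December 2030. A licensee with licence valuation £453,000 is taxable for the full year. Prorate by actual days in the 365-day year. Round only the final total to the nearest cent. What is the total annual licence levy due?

£12,099.44

1 January – 18 January 2030: 18 days at 2.8% → £453,000 × 2.8% × 18/365 = £625.5123
19 January – 19 February 2030: 32 days at 2.75% → £453,000 × 2.75% × 32/365 = £1,092.1644
20 February – 24 December 2030: 308 days at 2.7% → £453,000 × 2.7% × 308/365 = £10,320.9534
25 December – 31 December 2030: 7 days at 0.7% → £453,000 × 0.7% × 7/365 = £60.8137
Total = £12,099.4438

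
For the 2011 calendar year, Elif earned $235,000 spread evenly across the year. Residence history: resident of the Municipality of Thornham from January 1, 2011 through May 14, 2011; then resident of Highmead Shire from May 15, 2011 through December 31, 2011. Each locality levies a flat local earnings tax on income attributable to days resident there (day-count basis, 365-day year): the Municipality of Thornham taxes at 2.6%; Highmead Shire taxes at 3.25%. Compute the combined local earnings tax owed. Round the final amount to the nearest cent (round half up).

The Municipality of Thornham, January 1 – May 14, 2011: 134 days → $235,000 × 2.6% × 134/365 = $2,243.1233
Highmead Shire, May 15 – December 31, 2011: 231 days → $235,000 × 3.25% × 231/365 = $4,833.5959
Total = $7,076.7192

$7,076.72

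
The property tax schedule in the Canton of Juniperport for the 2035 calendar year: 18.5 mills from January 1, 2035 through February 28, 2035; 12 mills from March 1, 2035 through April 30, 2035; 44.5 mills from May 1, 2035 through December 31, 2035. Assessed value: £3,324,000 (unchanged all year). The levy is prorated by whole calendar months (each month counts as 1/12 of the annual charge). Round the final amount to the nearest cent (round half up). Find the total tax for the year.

January 1 – February 28, 2035: 2 months at 18.5 mills → £3,324,000 × 1.85% × 2/12 = £10,249.0000
March 1 – April 30, 2035: 2 months at 12 mills → £3,324,000 × 1.2% × 2/12 = £6,648.0000
May 1 – December 31, 2035: 8 months at 44.5 mills → £3,324,000 × 4.45% × 8/12 = £98,612.0000
Total = £115,509.0000

£115,509.00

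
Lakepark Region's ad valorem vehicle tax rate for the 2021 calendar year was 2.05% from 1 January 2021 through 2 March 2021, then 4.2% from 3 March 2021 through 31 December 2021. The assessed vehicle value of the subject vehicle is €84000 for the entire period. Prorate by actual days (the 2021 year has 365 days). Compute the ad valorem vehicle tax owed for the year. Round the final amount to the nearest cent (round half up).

1 January – 2 March 2021: 61 days at 2.05% → €84000 × 2.05% × 61/365 = €287.7863
3 March – 31 December 2021: 304 days at 4.2% → €84000 × 4.2% × 304/365 = €2938.3890
Total = €3226.1753

€3226.18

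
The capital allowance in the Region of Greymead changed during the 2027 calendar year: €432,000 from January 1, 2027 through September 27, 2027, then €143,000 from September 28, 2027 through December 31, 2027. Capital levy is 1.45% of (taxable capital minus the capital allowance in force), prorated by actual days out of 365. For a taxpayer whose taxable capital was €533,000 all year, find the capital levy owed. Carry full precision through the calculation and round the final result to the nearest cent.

€2,555.18

January 1 – September 27, 2027: 270 days, exemption €432,000 → (€533,000 − €432,000) × 1.45% × 270/365 = €1,083.3288
September 28 – December 31, 2027: 95 days, exemption €143,000 → (€533,000 − €143,000) × 1.45% × 95/365 = €1,471.8493
Total = €2,555.1781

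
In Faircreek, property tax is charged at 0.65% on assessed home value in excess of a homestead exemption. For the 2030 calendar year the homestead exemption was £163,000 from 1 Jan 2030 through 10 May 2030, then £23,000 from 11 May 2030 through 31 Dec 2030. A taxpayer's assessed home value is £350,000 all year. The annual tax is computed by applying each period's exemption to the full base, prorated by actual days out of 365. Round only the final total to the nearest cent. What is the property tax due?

£1,801.39

1 Jan – 10 May 2030: 130 days, exemption £163,000 → (£350,000 − £163,000) × 0.65% × 130/365 = £432.9178
11 May – 31 Dec 2030: 235 days, exemption £23,000 → (£350,000 − £23,000) × 0.65% × 235/365 = £1,368.4726
Total = £1,801.3904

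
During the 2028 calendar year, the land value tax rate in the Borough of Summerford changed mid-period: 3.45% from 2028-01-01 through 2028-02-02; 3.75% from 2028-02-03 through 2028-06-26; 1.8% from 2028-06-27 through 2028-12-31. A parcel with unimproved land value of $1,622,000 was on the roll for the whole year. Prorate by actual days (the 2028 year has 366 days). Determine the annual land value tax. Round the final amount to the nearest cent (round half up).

$44,139.67

2028-01-01 to 2028-02-02: 33 days at 3.45% → $1,622,000 × 3.45% × 33/366 = $5,045.4836
2028-02-03 to 2028-06-26: 145 days at 3.75% → $1,622,000 × 3.75% × 145/366 = $24,097.3361
2028-06-27 to 2028-12-31: 188 days at 1.8% → $1,622,000 × 1.8% × 188/366 = $14,996.8525
Total = $44,139.6721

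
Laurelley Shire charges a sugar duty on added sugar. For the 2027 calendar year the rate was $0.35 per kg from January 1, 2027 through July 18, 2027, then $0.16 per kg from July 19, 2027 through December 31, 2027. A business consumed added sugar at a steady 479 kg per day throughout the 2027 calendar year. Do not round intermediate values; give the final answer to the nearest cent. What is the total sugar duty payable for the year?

$46,084.59

January 1 – July 18, 2027: 199 days × 479 kg/day = 95,321 kg at $0.35/kg → $33,362.35
July 19 – December 31, 2027: 166 days × 479 kg/day = 79,514 kg at $0.16/kg → $12,722.24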